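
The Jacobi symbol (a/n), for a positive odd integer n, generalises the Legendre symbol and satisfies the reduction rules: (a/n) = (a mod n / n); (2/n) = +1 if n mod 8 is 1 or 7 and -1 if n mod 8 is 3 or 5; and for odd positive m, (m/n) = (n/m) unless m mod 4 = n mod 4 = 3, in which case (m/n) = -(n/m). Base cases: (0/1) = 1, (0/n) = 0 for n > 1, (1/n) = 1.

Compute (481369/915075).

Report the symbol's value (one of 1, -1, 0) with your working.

0

flip (481369/915075) -> (915075/481369): both odd, 481369 mod 4 = 1, 915075 mod 4 = 3, so the flip contributes +1; sign now +1
(915075/481369): 915075 mod 481369 = 433706, so (915075/481369) = (433706/481369)
factor out 2^1: 433706 = 2^1·216853; with 481369 mod 8 = 1, (2/481369) = +1; sign now +1; continue with (216853/481369)
flip (216853/481369) -> (481369/216853): both odd, 216853 mod 4 = 1, 481369 mod 4 = 1, so the flip contributes +1; sign now +1
(481369/216853): 481369 mod 216853 = 47663, so (481369/216853) = (47663/216853)
flip (47663/216853) -> (216853/47663): both odd, 47663 mod 4 = 3, 216853 mod 4 = 1, so the flip contributes +1; sign now +1
(216853/47663): 216853 mod 47663 = 26201, so (216853/47663) = (26201/47663)
flip (26201/47663) -> (47663/26201): both odd, 26201 mod 4 = 1, 47663 mod 4 = 3, so the flip contributes +1; sign now +1
(47663/26201): 47663 mod 26201 = 21462, so (47663/26201) = (21462/26201)
factor out 2^1: 21462 = 2^1·10731; with 26201 mod 8 = 1, (2/26201) = +1; sign now +1; continue with (10731/26201)
flip (10731/26201) -> (26201/10731): both odd, 10731 mod 4 = 3, 26201 mod 4 = 1, so the flip contributes +1; sign now +1
(26201/10731): 26201 mod 10731 = 4739, so (26201/10731) = (4739/10731)
flip (4739/10731) -> (10731/4739): both odd, 4739 mod 4 = 3, 10731 mod 4 = 3, so the flip contributes -1; sign now -1
(10731/4739): 10731 mod 4739 = 1253, so (10731/4739) = (1253/4739)
flip (1253/4739) -> (4739/1253): both odd, 1253 mod 4 = 1, 4739 mod 4 = 3, so the flip contributes +1; sign now -1
(4739/1253): 4739 mod 1253 = 980, so (4739/1253) = (980/1253)
factor out 2^2: 980 = 2^2·245; with 1253 mod 8 = 5, (2/1253) = -1; sign now -1; continue with (245/1253)
flip (245/1253) -> (1253/245): both odd, 245 mod 4 = 1, 1253 mod 4 = 1, so the flip contributes +1; sign now -1
(1253/245): 1253 mod 245 = 28, so (1253/245) = (28/245)
factor out 2^2: 28 = 2^2·7; with 245 mod 8 = 5, (2/245) = -1; sign now -1; continue with (7/245)
flip (7/245) -> (245/7): both odd, 7 mod 4 = 3, 245 mod 4 = 1, so the flip contributes +1; sign now -1
(245/7): 245 mod 7 = 0, so (245/7) = (0/7)
reached (0/7); gcd(a, n) > 1, so (0/7) = 0 and the symbol is 0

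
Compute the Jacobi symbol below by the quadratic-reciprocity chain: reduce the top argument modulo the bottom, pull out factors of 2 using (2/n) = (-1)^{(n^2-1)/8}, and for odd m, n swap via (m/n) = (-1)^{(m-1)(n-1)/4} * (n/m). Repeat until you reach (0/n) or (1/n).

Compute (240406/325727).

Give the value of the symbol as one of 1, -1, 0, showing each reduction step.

1

factor out 2^1: 240406 = 2^1·120203; with 325727 mod 8 = 7, (2/325727) = +1; sign now +1; continue with (120203/325727)
flip (120203/325727) -> (325727/120203): both odd, 120203 mod 4 = 3, 325727 mod 4 = 3, so the flip contributes -1; sign now -1
(325727/120203): 325727 mod 120203 = 85321, so (325727/120203) = (85321/120203)
flip (85321/120203) -> (120203/85321): both odd, 85321 mod 4 = 1, 120203 mod 4 = 3, so the flip contributes +1; sign now -1
(120203/85321): 120203 mod 85321 = 34882, so (120203/85321) = (34882/85321)
factor out 2^1: 34882 = 2^1·17441; with 85321 mod 8 = 1, (2/85321) = +1; sign now -1; continue with (17441/85321)
flip (17441/85321) -> (85321/17441): both odd, 17441 mod 4 = 1, 85321 mod 4 = 1, so the flip contributes +1; sign now -1
(85321/17441): 85321 mod 17441 = 15557, so (85321/17441) = (15557/17441)
flip (15557/17441) -> (17441/15557): both odd, 15557 mod 4 = 1, 17441 mod 4 = 1, so the flip contributes +1; sign now -1
(17441/15557): 17441 mod 15557 = 1884, so (17441/15557) = (1884/15557)
factor out 2^2: 1884 = 2^2·471; with 15557 mod 8 = 5, (2/15557) = -1; sign now -1; continue with (471/15557)
flip (471/15557) -> (15557/471): both odd, 471 mod 4 = 3, 15557 mod 4 = 1, so the flip contributes +1; sign now -1
(15557/471): 15557 mod 471 = 14, so (15557/471) = (14/471)
factor out 2^1: 14 = 2^1·7; with 471 mod 8 = 7, (2/471) = +1; sign now -1; continue with (7/471)
flip (7/471) -> (471/7): both odd, 7 mod 4 = 3, 471 mod 4 = 3, so the flip contributes -1; sign now +1
(471/7): 471 mod 7 = 2, so (471/7) = (2/7)
factor out 2^1: 2 = 2^1·1; with 7 mod 8 = 7, (2/7) = +1; sign now +1; continue with (1/7)
reached (1/7) = 1, so the symbol is +1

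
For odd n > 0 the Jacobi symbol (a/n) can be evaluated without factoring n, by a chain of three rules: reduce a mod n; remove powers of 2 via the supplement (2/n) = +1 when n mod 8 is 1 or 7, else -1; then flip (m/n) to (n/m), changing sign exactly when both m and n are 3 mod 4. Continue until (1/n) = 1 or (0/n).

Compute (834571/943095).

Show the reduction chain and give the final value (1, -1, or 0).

-1

flip (834571/943095) -> (943095/834571): both odd, 834571 mod 4 = 3, 943095 mod 4 = 3, so the flip contributes -1; sign now -1
(943095/834571): 943095 mod 834571 = 108524, so (943095/834571) = (108524/834571)
factor out 2^2: 108524 = 2^2·27131; with 834571 mod 8 = 3, (2/834571) = -1; sign now -1; continue with (27131/834571)
flip (27131/834571) -> (834571/27131): both odd, 27131 mod 4 = 3, 834571 mod 4 = 3, so the flip contributes -1; sign now +1
(834571/27131): 834571 mod 27131 = 20641, so (834571/27131) = (20641/27131)
flip (20641/27131) -> (27131/20641): both odd, 20641 mod 4 = 1, 27131 mod 4 = 3, so the flip contributes +1; sign now +1
(27131/20641): 27131 mod 20641 = 6490, so (27131/20641) = (6490/20641)
factor out 2^1: 6490 = 2^1·3245; with 20641 mod 8 = 1, (2/20641) = +1; sign now +1; continue with (3245/20641)
flip (3245/20641) -> (20641/3245): both odd, 3245 mod 4 = 1, 20641 mod 4 = 1, so the flip contributes +1; sign now +1
(20641/3245): 20641 mod 3245 = 1171, so (20641/3245) = (1171/3245)
flip (1171/3245) -> (3245/1171): both odd, 1171 mod 4 = 3, 3245 mod 4 = 1, so the flip contributes +1; sign now +1
(3245/1171): 3245 mod 1171 = 903, so (3245/1171) = (903/1171)
flip (903/1171) -> (1171/903): both odd, 903 mod 4 = 3, 1171 mod 4 = 3, so the flip contributes -1; sign now -1
(1171/903): 1171 mod 903 = 268, so (1171/903) = (268/903)
factor out 2^2: 268 = 2^2·67; with 903 mod 8 = 7, (2/903) = +1; sign now -1; continue with (67/903)
flip (67/903) -> (903/67): both odd, 67 mod 4 = 3, 903 mod 4 = 3, so the flip contributes -1; sign now +1
(903/67): 903 mod 67 = 32, so (903/67) = (32/67)
factor out 2^5: 32 = 2^5·1; with 67 mod 8 = 3, (2/67) = -1; sign now -1; continue with (1/67)
reached (1/67) = 1, so the symbol is -1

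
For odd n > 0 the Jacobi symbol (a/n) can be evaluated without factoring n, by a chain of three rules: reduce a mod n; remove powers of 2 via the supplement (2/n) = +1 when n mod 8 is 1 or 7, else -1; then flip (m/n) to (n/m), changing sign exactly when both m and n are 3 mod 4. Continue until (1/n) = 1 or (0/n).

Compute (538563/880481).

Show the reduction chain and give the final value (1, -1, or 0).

flip (538563/880481) -> (880481/538563): both odd, 538563 mod 4 = 3, 880481 mod 4 = 1, so the flip contributes +1; sign now +1
(880481/538563): 880481 mod 538563 = 341918, so (880481/538563) = (341918/538563)
factor out 2^1: 341918 = 2^1·170959; with 538563 mod 8 = 3, (2/538563) = -1; sign now -1; continue with (170959/538563)
flip (170959/538563) -> (538563/170959): both odd, 170959 mod 4 = 3, 538563 mod 4 = 3, so the flip contributes -1; sign now +1
(538563/170959): 538563 mod 170959 = 25686, so (538563/170959) = (25686/170959)
factor out 2^1: 25686 = 2^1·12843; with 170959 mod 8 = 7, (2/170959) = +1; sign now +1; continue with (12843/170959)
flip (12843/170959) -> (170959/12843): both odd, 12843 mod 4 = 3, 170959 mod 4 = 3, so the flip contributes -1; sign now -1
(170959/12843): 170959 mod 12843 = 4000, so (170959/12843) = (4000/12843)
factor out 2^5: 4000 = 2^5·125; with 12843 mod 8 = 3, (2/12843) = -1; sign now +1; continue with (125/12843)
flip (125/12843) -> (12843/125): both odd, 125 mod 4 = 1, 12843 mod 4 = 3, so the flip contributes +1; sign now +1
(12843/125): 12843 mod 125 = 93, so (12843/125) = (93/125)
flip (93/125) -> (125/93): both odd, 93 mod 4 = 1, 125 mod 4 = 1, so the flip contributes +1; sign now +1
(125/93): 125 mod 93 = 32, so (125/93) = (32/93)
factor out 2^5: 32 = 2^5·1; with 93 mod 8 = 5, (2/93) = -1; sign now -1; continue with (1/93)
reached (1/93) = 1, so the symbol is -1

-1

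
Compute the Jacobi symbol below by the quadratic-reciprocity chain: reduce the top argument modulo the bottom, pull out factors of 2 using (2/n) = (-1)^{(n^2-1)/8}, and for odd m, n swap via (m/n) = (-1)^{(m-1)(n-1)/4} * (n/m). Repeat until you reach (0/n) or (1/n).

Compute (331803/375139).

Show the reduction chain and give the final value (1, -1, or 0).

1

flip (331803/375139) -> (375139/331803): both odd, 331803 mod 4 = 3, 375139 mod 4 = 3, so the flip contributes -1; sign now -1
(375139/331803): 375139 mod 331803 = 43336, so (375139/331803) = (43336/331803)
factor out 2^3: 43336 = 2^3·5417; with 331803 mod 8 = 3, (2/331803) = -1; sign now +1; continue with (5417/331803)
flip (5417/331803) -> (331803/5417): both odd, 5417 mod 4 = 1, 331803 mod 4 = 3, so the flip contributes +1; sign now +1
(331803/5417): 331803 mod 5417 = 1366, so (331803/5417) = (1366/5417)
factor out 2^1: 1366 = 2^1·683; with 5417 mod 8 = 1, (2/5417) = +1; sign now +1; continue with (683/5417)
flip (683/5417) -> (5417/683): both odd, 683 mod 4 = 3, 5417 mod 4 = 1, so the flip contributes +1; sign now +1
(5417/683): 5417 mod 683 = 636, so (5417/683) = (636/683)
factor out 2^2: 636 = 2^2·159; with 683 mod 8 = 3, (2/683) = -1; sign now +1; continue with (159/683)
flip (159/683) -> (683/159): both odd, 159 mod 4 = 3, 683 mod 4 = 3, so the flip contributes -1; sign now -1
(683/159): 683 mod 159 = 47, so (683/159) = (47/159)
flip (47/159) -> (159/47): both odd, 47 mod 4 = 3, 159 mod 4 = 3, so the flip contributes -1; sign now +1
(159/47): 159 mod 47 = 18, so (159/47) = (18/47)
factor out 2^1: 18 = 2^1·9; with 47 mod 8 = 7, (2/47) = +1; sign now +1; continue with (9/47)
flip (9/47) -> (47/9): both odd, 9 mod 4 = 1, 47 mod 4 = 3, so the flip contributes +1; sign now +1
(47/9): 47 mod 9 = 2, so (47/9) = (2/9)
factor out 2^1: 2 = 2^1·1; with 9 mod 8 = 1, (2/9) = +1; sign now +1; continue with (1/9)
reached (1/9) = 1, so the symbol is +1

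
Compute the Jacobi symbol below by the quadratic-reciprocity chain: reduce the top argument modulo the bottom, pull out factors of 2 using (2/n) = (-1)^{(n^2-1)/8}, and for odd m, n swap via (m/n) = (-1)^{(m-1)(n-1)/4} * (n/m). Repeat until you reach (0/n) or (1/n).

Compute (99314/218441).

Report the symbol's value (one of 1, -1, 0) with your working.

99314 = 2^1·49657; (2/218441) = +1 since 218441 mod 8 = 1, so (99314/218441) = (+1)^1·(49657/218441); sign now +1
reciprocity: (49657/218441) = +1·(218441/49657) since 49657 mod 4 = 1, 218441 mod 4 = 1; sign now +1
(218441/49657) = (19813/49657)   [reduce mod 49657]
reciprocity: (19813/49657) = +1·(49657/19813) since 19813 mod 4 = 1, 49657 mod 4 = 1; sign now +1
(49657/19813) = (10031/19813)   [reduce mod 19813]
reciprocity: (10031/19813) = +1·(19813/10031) since 10031 mod 4 = 3, 19813 mod 4 = 1; sign now +1
(19813/10031) = (9782/10031)   [reduce mod 10031]
9782 = 2^1·4891; (2/10031) = +1 since 10031 mod 8 = 7, so (9782/10031) = (+1)^1·(4891/10031); sign now +1
reciprocity: (4891/10031) = -1·(10031/4891) since 4891 mod 4 = 3, 10031 mod 4 = 3; sign now -1
(10031/4891) = (249/4891)   [reduce mod 4891]
reciprocity: (249/4891) = +1·(4891/249) since 249 mod 4 = 1, 4891 mod 4 = 3; sign now -1
(4891/249) = (160/249)   [reduce mod 249]
160 = 2^5·5; (2/249) = +1 since 249 mod 8 = 1, so (160/249) = (+1)^5·(5/249); sign now -1
reciprocity: (5/249) = +1·(249/5) since 5 mod 4 = 1, 249 mod 4 = 1; sign now -1
(249/5) = (4/5)   [reduce mod 5]
4 = 2^2·1; (2/5) = -1 since 5 mod 8 = 5, so (4/5) = (-1)^2·(1/5); sign now -1
(1/5) = 1; final value = sign = -1

-1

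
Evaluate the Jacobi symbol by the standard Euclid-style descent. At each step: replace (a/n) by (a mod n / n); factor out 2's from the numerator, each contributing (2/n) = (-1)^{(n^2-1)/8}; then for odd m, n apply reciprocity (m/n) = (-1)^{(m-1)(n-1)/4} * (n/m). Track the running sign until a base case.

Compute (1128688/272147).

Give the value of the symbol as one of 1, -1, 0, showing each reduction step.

(1128688/272147): 1128688 mod 272147 = 40100, so (1128688/272147) = (40100/272147)
factor out 2^2: 40100 = 2^2·10025; with 272147 mod 8 = 3, (2/272147) = -1; sign now +1; continue with (10025/272147)
flip (10025/272147) -> (272147/10025): both odd, 10025 mod 4 = 1, 272147 mod 4 = 3, so the flip contributes +1; sign now +1
(272147/10025): 272147 mod 10025 = 1472, so (272147/10025) = (1472/10025)
factor out 2^6: 1472 = 2^6·23; with 10025 mod 8 = 1, (2/10025) = +1; sign now +1; continue with (23/10025)
flip (23/10025) -> (10025/23): both odd, 23 mod 4 = 3, 10025 mod 4 = 1, so the flip contributes +1; sign now +1
(10025/23): 10025 mod 23 = 20, so (10025/23) = (20/23)
factor out 2^2: 20 = 2^2·5; with 23 mod 8 = 7, (2/23) = +1; sign now +1; continue with (5/23)
flip (5/23) -> (23/5): both odd, 5 mod 4 = 1, 23 mod 4 = 3, so the flip contributes +1; sign now +1
(23/5): 23 mod 5 = 3, so (23/5) = (3/5)
flip (3/5) -> (5/3): both odd, 3 mod 4 = 3, 5 mod 4 = 1, so the flip contributes +1; sign now +1
(5/3): 5 mod 3 = 2, so (5/3) = (2/3)
factor out 2^1: 2 = 2^1·1; with 3 mod 8 = 3, (2/3) = -1; sign now -1; continue with (1/3)
reached (1/3) = 1, so the symbol is -1

-1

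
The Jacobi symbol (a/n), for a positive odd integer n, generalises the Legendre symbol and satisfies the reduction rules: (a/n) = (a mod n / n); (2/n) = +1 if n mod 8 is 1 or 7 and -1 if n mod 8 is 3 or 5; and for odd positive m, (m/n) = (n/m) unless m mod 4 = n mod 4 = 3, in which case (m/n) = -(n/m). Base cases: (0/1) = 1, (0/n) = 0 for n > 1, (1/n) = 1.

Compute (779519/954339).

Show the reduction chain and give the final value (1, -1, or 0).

1

flip (779519/954339) -> (954339/779519): both odd, 779519 mod 4 = 3, 954339 mod 4 = 3, so the flip contributes -1; sign now -1
(954339/779519): 954339 mod 779519 = 174820, so (954339/779519) = (174820/779519)
factor out 2^2: 174820 = 2^2·43705; with 779519 mod 8 = 7, (2/779519) = +1; sign now -1; continue with (43705/779519)
flip (43705/779519) -> (779519/43705): both odd, 43705 mod 4 = 1, 779519 mod 4 = 3, so the flip contributes +1; sign now -1
(779519/43705): 779519 mod 43705 = 36534, so (779519/43705) = (36534/43705)
factor out 2^1: 36534 = 2^1·18267; with 43705 mod 8 = 1, (2/43705) = +1; sign now -1; continue with (18267/43705)
flip (18267/43705) -> (43705/18267): both odd, 18267 mod 4 = 3, 43705 mod 4 = 1, so the flip contributes +1; sign now -1
(43705/18267): 43705 mod 18267 = 7171, so (43705/18267) = (7171/18267)
flip (7171/18267) -> (18267/7171): both odd, 7171 mod 4 = 3, 18267 mod 4 = 3, so the flip contributes -1; sign now +1
(18267/7171): 18267 mod 7171 = 3925, so (18267/7171) = (3925/7171)
flip (3925/7171) -> (7171/3925): both odd, 3925 mod 4 = 1, 7171 mod 4 = 3, so the flip contributes +1; sign now +1
(7171/3925): 7171 mod 3925 = 3246, so (7171/3925) = (3246/3925)
factor out 2^1: 3246 = 2^1·1623; with 3925 mod 8 = 5, (2/3925) = -1; sign now -1; continue with (1623/3925)
flip (1623/3925) -> (3925/1623): both odd, 1623 mod 4 = 3, 3925 mod 4 = 1, so the flip contributes +1; sign now -1
(3925/1623): 3925 mod 1623 = 679, so (3925/1623) = (679/1623)
flip (679/1623) -> (1623/679): both odd, 679 mod 4 = 3, 1623 mod 4 = 3, so the flip contributes -1; sign now +1
(1623/679): 1623 mod 679 = 265, so (1623/679) = (265/679)
flip (265/679) -> (679/265): both odd, 265 mod 4 = 1, 679 mod 4 = 3, so the flip contributes +1; sign now +1
(679/265): 679 mod 265 = 149, so (679/265) = (149/265)
flip (149/265) -> (265/149): both odd, 149 mod 4 = 1, 265 mod 4 = 1, so the flip contributes +1; sign now +1
(265/149): 265 mod 149 = 116, so (265/149) = (116/149)
factor out 2^2: 116 = 2^2·29; with 149 mod 8 = 5, (2/149) = -1; sign now +1; continue with (29/149)
flip (29/149) -> (149/29): both odd, 29 mod 4 = 1, 149 mod 4 = 1, so the flip contributes +1; sign now +1
(149/29): 149 mod 29 = 4, so (149/29) = (4/29)
factor out 2^2: 4 = 2^2·1; with 29 mod 8 = 5, (2/29) = -1; sign now +1; continue with (1/29)
reached (1/29) = 1, so the symbol is +1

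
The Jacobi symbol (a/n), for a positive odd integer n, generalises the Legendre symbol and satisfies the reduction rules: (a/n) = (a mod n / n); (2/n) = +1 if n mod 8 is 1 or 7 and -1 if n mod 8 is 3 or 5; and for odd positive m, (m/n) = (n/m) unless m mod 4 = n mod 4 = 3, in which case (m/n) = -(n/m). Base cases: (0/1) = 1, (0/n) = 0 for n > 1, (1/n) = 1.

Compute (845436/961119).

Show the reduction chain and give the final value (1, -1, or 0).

factor out 2^2: 845436 = 2^2·211359; with 961119 mod 8 = 7, (2/961119) = +1; sign now +1; continue with (211359/961119)
flip (211359/961119) -> (961119/211359): both odd, 211359 mod 4 = 3, 961119 mod 4 = 3, so the flip contributes -1; sign now -1
(961119/211359): 961119 mod 211359 = 115683, so (961119/211359) = (115683/211359)
flip (115683/211359) -> (211359/115683): both odd, 115683 mod 4 = 3, 211359 mod 4 = 3, so the flip contributes -1; sign now +1
(211359/115683): 211359 mod 115683 = 95676, so (211359/115683) = (95676/115683)
factor out 2^2: 95676 = 2^2·23919; with 115683 mod 8 = 3, (2/115683) = -1; sign now +1; continue with (23919/115683)
flip (23919/115683) -> (115683/23919): both odd, 23919 mod 4 = 3, 115683 mod 4 = 3, so the flip contributes -1; sign now -1
(115683/23919): 115683 mod 23919 = 20007, so (115683/23919) = (20007/23919)
flip (20007/23919) -> (23919/20007): both odd, 20007 mod 4 = 3, 23919 mod 4 = 3, so the flip contributes -1; sign now +1
(23919/20007): 23919 mod 20007 = 3912, so (23919/20007) = (3912/20007)
factor out 2^3: 3912 = 2^3·489; with 20007 mod 8 = 7, (2/20007) = +1; sign now +1; continue with (489/20007)
flip (489/20007) -> (20007/489): both odd, 489 mod 4 = 1, 20007 mod 4 = 3, so the flip contributes +1; sign now +1
(20007/489): 20007 mod 489 = 447, so (20007/489) = (447/489)
flip (447/489) -> (489/447): both odd, 447 mod 4 = 3, 489 mod 4 = 1, so the flip contributes +1; sign now +1
(489/447): 489 mod 447 = 42, so (489/447) = (42/447)
factor out 2^1: 42 = 2^1·21; with 447 mod 8 = 7, (2/447) = +1; sign now +1; continue with (21/447)
flip (21/447) -> (447/21): both odd, 21 mod 4 = 1, 447 mod 4 = 3, so the flip contributes +1; sign now +1
(447/21): 447 mod 21 = 6, so (447/21) = (6/21)
factor out 2^1: 6 = 2^1·3; with 21 mod 8 = 5, (2/21) = -1; sign now -1; continue with (3/21)
flip (3/21) -> (21/3): both odd, 3 mod 4 = 3, 21 mod 4 = 1, so the flip contributes +1; sign now -1
(21/3): 21 mod 3 = 0, so (21/3) = (0/3)
reached (0/3); gcd(a, n) > 1, so (0/3) = 0 and the symbol is 0

0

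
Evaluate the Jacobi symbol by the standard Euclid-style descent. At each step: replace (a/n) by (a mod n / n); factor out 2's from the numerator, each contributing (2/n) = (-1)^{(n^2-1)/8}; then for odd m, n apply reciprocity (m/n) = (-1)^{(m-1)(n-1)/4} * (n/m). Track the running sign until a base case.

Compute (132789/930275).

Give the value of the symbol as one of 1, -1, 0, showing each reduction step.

1

flip (132789/930275) -> (930275/132789): both odd, 132789 mod 4 = 1, 930275 mod 4 = 3, so the flip contributes +1; sign now +1
(930275/132789): 930275 mod 132789 = 752, so (930275/132789) = (752/132789)
factor out 2^4: 752 = 2^4·47; with 132789 mod 8 = 5, (2/132789) = -1; sign now +1; continue with (47/132789)
flip (47/132789) -> (132789/47): both odd, 47 mod 4 = 3, 132789 mod 4 = 1, so the flip contributes +1; sign now +1
(132789/47): 132789 mod 47 = 14, so (132789/47) = (14/47)
factor out 2^1: 14 = 2^1·7; with 47 mod 8 = 7, (2/47) = +1; sign now +1; continue with (7/47)
flip (7/47) -> (47/7): both odd, 7 mod 4 = 3, 47 mod 4 = 3, so the flip contributes -1; sign now -1
(47/7): 47 mod 7 = 5, so (47/7) = (5/7)
flip (5/7) -> (7/5): both odd, 5 mod 4 = 1, 7 mod 4 = 3, so the flip contributes +1; sign now -1
(7/5): 7 mod 5 = 2, so (7/5) = (2/5)
factor out 2^1: 2 = 2^1·1; with 5 mod 8 = 5, (2/5) = -1; sign now +1; continue with (1/5)
reached (1/5) = 1, so the symbol is +1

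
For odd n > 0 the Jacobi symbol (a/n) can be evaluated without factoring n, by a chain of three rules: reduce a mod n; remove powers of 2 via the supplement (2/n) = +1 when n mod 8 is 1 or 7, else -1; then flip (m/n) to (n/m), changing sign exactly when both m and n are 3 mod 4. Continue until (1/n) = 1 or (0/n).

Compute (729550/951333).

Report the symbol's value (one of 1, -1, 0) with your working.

729550 = 2^1·364775; (2/951333) = -1 since 951333 mod 8 = 5, so (729550/951333) = (-1)^1·(364775/951333); sign now -1
reciprocity: (364775/951333) = +1·(951333/364775) since 364775 mod 4 = 3, 951333 mod 4 = 1; sign now -1
(951333/364775) = (221783/364775)   [reduce mod 364775]
reciprocity: (221783/364775) = -1·(364775/221783) since 221783 mod 4 = 3, 364775 mod 4 = 3; sign now +1
(364775/221783) = (142992/221783)   [reduce mod 221783]
142992 = 2^4·8937; (2/221783) = +1 since 221783 mod 8 = 7, so (142992/221783) = (+1)^4·(8937/221783); sign now +1
reciprocity: (8937/221783) = +1·(221783/8937) since 8937 mod 4 = 1, 221783 mod 4 = 3; sign now +1
(221783/8937) = (7295/8937)   [reduce mod 8937]
reciprocity: (7295/8937) = +1·(8937/7295) since 7295 mod 4 = 3, 8937 mod 4 = 1; sign now +1
(8937/7295) = (1642/7295)   [reduce mod 7295]
1642 = 2^1·821; (2/7295) = +1 since 7295 mod 8 = 7, so (1642/7295) = (+1)^1·(821/7295); sign now +1
reciprocity: (821/7295) = +1·(7295/821) since 821 mod 4 = 1, 7295 mod 4 = 3; sign now +1
(7295/821) = (727/821)   [reduce mod 821]
reciprocity: (727/821) = +1·(821/727) since 727 mod 4 = 3, 821 mod 4 = 1; sign now +1
(821/727) = (94/727)   [reduce mod 727]
94 = 2^1·47; (2/727) = +1 since 727 mod 8 = 7, so (94/727) = (+1)^1·(47/727); sign now +1
reciprocity: (47/727) = -1·(727/47) since 47 mod 4 = 3, 727 mod 4 = 3; sign now -1
(727/47) = (22/47)   [reduce mod 47]
22 = 2^1·11; (2/47) = +1 since 47 mod 8 = 7, so (22/47) = (+1)^1·(11/47); sign now -1
reciprocity: (11/47) = -1·(47/11) since 11 mod 4 = 3, 47 mod 4 = 3; sign now +1
(47/11) = (3/11)   [reduce mod 11]
reciprocity: (3/11) = -1·(11/3) since 3 mod 4 = 3, 11 mod 4 = 3; sign now -1
(11/3) = (2/3)   [reduce mod 3]
2 = 2^1·1; (2/3) = -1 since 3 mod 8 = 3, so (2/3) = (-1)^1·(1/3); sign now +1
(1/3) = 1; final value = sign = +1

1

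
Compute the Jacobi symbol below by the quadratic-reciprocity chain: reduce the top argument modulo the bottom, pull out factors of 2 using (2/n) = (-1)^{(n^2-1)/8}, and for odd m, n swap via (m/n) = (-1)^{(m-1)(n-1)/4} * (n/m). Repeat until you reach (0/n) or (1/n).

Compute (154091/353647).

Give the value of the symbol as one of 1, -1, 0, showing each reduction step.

flip (154091/353647) -> (353647/154091): both odd, 154091 mod 4 = 3, 353647 mod 4 = 3, so the flip contributes -1; sign now -1
(353647/154091): 353647 mod 154091 = 45465, so (353647/154091) = (45465/154091)
flip (45465/154091) -> (154091/45465): both odd, 45465 mod 4 = 1, 154091 mod 4 = 3, so the flip contributes +1; sign now -1
(154091/45465): 154091 mod 45465 = 17696, so (154091/45465) = (17696/45465)
factor out 2^5: 17696 = 2^5·553; with 45465 mod 8 = 1, (2/45465) = +1; sign now -1; continue with (553/45465)
flip (553/45465) -> (45465/553): both odd, 553 mod 4 = 1, 45465 mod 4 = 1, so the flip contributes +1; sign now -1
(45465/553): 45465 mod 553 = 119, so (45465/553) = (119/553)
flip (119/553) -> (553/119): both odd, 119 mod 4 = 3, 553 mod 4 = 1, so the flip contributes +1; sign now -1
(553/119): 553 mod 119 = 77, so (553/119) = (77/119)
flip (77/119) -> (119/77): both odd, 77 mod 4 = 1, 119 mod 4 = 3, so the flip contributes +1; sign now -1
(119/77): 119 mod 77 = 42, so (119/77) = (42/77)
factor out 2^1: 42 = 2^1·21; with 77 mod 8 = 5, (2/77) = -1; sign now +1; continue with (21/77)
flip (21/77) -> (77/21): both odd, 21 mod 4 = 1, 77 mod 4 = 1, so the flip contributes +1; sign now +1
(77/21): 77 mod 21 = 14, so (77/21) = (14/21)
factor out 2^1: 14 = 2^1·7; with 21 mod 8 = 5, (2/21) = -1; sign now -1; continue with (7/21)
flip (7/21) -> (21/7): both odd, 7 mod 4 = 3, 21 mod 4 = 1, so the flip contributes +1; sign now -1
(21/7): 21 mod 7 = 0, so (21/7) = (0/7)
reached (0/7); gcd(a, n) > 1, so (0/7) = 0 and the symbol is 0

0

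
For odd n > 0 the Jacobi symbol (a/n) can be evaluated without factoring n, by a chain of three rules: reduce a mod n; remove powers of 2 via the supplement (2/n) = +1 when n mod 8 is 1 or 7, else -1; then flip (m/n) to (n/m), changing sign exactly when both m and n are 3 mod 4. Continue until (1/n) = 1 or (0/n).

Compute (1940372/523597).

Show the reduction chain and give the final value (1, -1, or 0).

(1940372/523597) = (369581/523597)   [reduce mod 523597]
reciprocity: (369581/523597) = +1·(523597/369581) since 369581 mod 4 = 1, 523597 mod 4 = 1; sign now +1
(523597/369581) = (154016/369581)   [reduce mod 369581]
154016 = 2^5·4813; (2/369581) = -1 since 369581 mod 8 = 5, so (154016/369581) = (-1)^5·(4813/369581); sign now -1
reciprocity: (4813/369581) = +1·(369581/4813) since 4813 mod 4 = 1, 369581 mod 4 = 1; sign now -1
(369581/4813) = (3793/4813)   [reduce mod 4813]
reciprocity: (3793/4813) = +1·(4813/3793) since 3793 mod 4 = 1, 4813 mod 4 = 1; sign now -1
(4813/3793) = (1020/3793)   [reduce mod 3793]
1020 = 2^2·255; (2/3793) = +1 since 3793 mod 8 = 1, so (1020/3793) = (+1)^2·(255/3793); sign now -1
reciprocity: (255/3793) = +1·(3793/255) since 255 mod 4 = 3, 3793 mod 4 = 1; sign now -1
(3793/255) = (223/255)   [reduce mod 255]
reciprocity: (223/255) = -1·(255/223) since 223 mod 4 = 3, 255 mod 4 = 3; sign now +1
(255/223) = (32/223)   [reduce mod 223]
32 = 2^5·1; (2/223) = +1 since 223 mod 8 = 7, so (32/223) = (+1)^5·(1/223); sign now +1
(1/223) = 1; final value = sign = +1

1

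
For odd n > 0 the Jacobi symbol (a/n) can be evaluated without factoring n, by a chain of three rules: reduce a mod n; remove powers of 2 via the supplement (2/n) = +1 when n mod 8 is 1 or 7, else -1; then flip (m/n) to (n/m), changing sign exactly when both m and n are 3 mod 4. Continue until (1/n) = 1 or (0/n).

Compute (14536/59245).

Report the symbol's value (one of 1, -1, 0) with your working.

-1

14536 = 2^3·1817; (2/59245) = -1 since 59245 mod 8 = 5, so (14536/59245) = (-1)^3·(1817/59245); sign now -1
reciprocity: (1817/59245) = +1·(59245/1817) since 1817 mod 4 = 1, 59245 mod 4 = 1; sign now -1
(59245/1817) = (1101/1817)   [reduce mod 1817]
reciprocity: (1101/1817) = +1·(1817/1101) since 1101 mod 4 = 1, 1817 mod 4 = 1; sign now -1
(1817/1101) = (716/1101)   [reduce mod 1101]
716 = 2^2·179; (2/1101) = -1 since 1101 mod 8 = 5, so (716/1101) = (-1)^2·(179/1101); sign now -1
reciprocity: (179/1101) = +1·(1101/179) since 179 mod 4 = 3, 1101 mod 4 = 1; sign now -1
(1101/179) = (27/179)   [reduce mod 179]
reciprocity: (27/179) = -1·(179/27) since 27 mod 4 = 3, 179 mod 4 = 3; sign now +1
(179/27) = (17/27)   [reduce mod 27]
reciprocity: (17/27) = +1·(27/17) since 17 mod 4 = 1, 27 mod 4 = 3; sign now +1
(27/17) = (10/17)   [reduce mod 17]
10 = 2^1·5; (2/17) = +1 since 17 mod 8 = 1, so (10/17) = (+1)^1·(5/17); sign now +1
reciprocity: (5/17) = +1·(17/5) since 5 mod 4 = 1, 17 mod 4 = 1; sign now +1
(17/5) = (2/5)   [reduce mod 5]
2 = 2^1·1; (2/5) = -1 since 5 mod 8 = 5, so (2/5) = (-1)^1·(1/5); sign now -1
(1/5) = 1; final value = sign = -1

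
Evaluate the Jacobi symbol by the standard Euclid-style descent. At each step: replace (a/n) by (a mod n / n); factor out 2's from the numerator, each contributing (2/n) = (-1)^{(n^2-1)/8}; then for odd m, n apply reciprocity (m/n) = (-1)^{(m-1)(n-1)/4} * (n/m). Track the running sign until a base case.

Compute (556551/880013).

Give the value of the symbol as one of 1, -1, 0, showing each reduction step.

flip (556551/880013) -> (880013/556551): both odd, 556551 mod 4 = 3, 880013 mod 4 = 1, so the flip contributes +1; sign now +1
(880013/556551): 880013 mod 556551 = 323462, so (880013/556551) = (323462/556551)
factor out 2^1: 323462 = 2^1·161731; with 556551 mod 8 = 7, (2/556551) = +1; sign now +1; continue with (161731/556551)
flip (161731/556551) -> (556551/161731): both odd, 161731 mod 4 = 3, 556551 mod 4 = 3, so the flip contributes -1; sign now -1
(556551/161731): 556551 mod 161731 = 71358, so (556551/161731) = (71358/161731)
factor out 2^1: 71358 = 2^1·35679; with 161731 mod 8 = 3, (2/161731) = -1; sign now +1; continue with (35679/161731)
flip (35679/161731) -> (161731/35679): both odd, 35679 mod 4 = 3, 161731 mod 4 = 3, so the flip contributes -1; sign now -1
(161731/35679): 161731 mod 35679 = 19015, so (161731/35679) = (19015/35679)
flip (19015/35679) -> (35679/19015): both odd, 19015 mod 4 = 3, 35679 mod 4 = 3, so the flip contributes -1; sign now +1
(35679/19015): 35679 mod 19015 = 16664, so (35679/19015) = (16664/19015)
factor out 2^3: 16664 = 2^3·2083; with 19015 mod 8 = 7, (2/19015) = +1; sign now +1; continue with (2083/19015)
flip (2083/19015) -> (19015/2083): both odd, 2083 mod 4 = 3, 19015 mod 4 = 3, so the flip contributes -1; sign now -1
(19015/2083): 19015 mod 2083 = 268, so (19015/2083) = (268/2083)
factor out 2^2: 268 = 2^2·67; with 2083 mod 8 = 3, (2/2083) = -1; sign now -1; continue with (67/2083)
flip (67/2083) -> (2083/67): both odd, 67 mod 4 = 3, 2083 mod 4 = 3, so the flip contributes -1; sign now +1
(2083/67): 2083 mod 67 = 6, so (2083/67) = (6/67)
factor out 2^1: 6 = 2^1·3; with 67 mod 8 = 3, (2/67) = -1; sign now -1; continue with (3/67)
flip (3/67) -> (67/3): both odd, 3 mod 4 = 3, 67 mod 4 = 3, so the flip contributes -1; sign now +1
(67/3): 67 mod 3 = 1, so (67/3) = (1/3)
reached (1/3) = 1, so the symbol is +1

1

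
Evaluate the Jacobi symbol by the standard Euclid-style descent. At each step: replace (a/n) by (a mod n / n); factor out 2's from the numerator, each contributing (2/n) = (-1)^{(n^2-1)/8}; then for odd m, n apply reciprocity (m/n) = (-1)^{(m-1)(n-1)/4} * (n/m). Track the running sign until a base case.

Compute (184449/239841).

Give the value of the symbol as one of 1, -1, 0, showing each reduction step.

0

flip (184449/239841) -> (239841/184449): both odd, 184449 mod 4 = 1, 239841 mod 4 = 1, so the flip contributes +1; sign now +1
(239841/184449): 239841 mod 184449 = 55392, so (239841/184449) = (55392/184449)
factor out 2^5: 55392 = 2^5·1731; with 184449 mod 8 = 1, (2/184449) = +1; sign now +1; continue with (1731/184449)
flip (1731/184449) -> (184449/1731): both odd, 1731 mod 4 = 3, 184449 mod 4 = 1, so the flip contributes +1; sign now +1
(184449/1731): 184449 mod 1731 = 963, so (184449/1731) = (963/1731)
flip (963/1731) -> (1731/963): both odd, 963 mod 4 = 3, 1731 mod 4 = 3, so the flip contributes -1; sign now -1
(1731/963): 1731 mod 963 = 768, so (1731/963) = (768/963)
factor out 2^8: 768 = 2^8·3; with 963 mod 8 = 3, (2/963) = -1; sign now -1; continue with (3/963)
flip (3/963) -> (963/3): both odd, 3 mod 4 = 3, 963 mod 4 = 3, so the flip contributes -1; sign now +1
(963/3): 963 mod 3 = 0, so (963/3) = (0/3)
reached (0/3); gcd(a, n) > 1, so (0/3) = 0 and the symbol is 0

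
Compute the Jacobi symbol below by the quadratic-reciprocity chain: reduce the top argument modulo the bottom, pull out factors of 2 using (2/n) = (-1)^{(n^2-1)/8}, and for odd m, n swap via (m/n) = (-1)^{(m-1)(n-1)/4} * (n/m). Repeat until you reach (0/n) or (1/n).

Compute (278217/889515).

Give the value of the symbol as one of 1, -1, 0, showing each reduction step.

flip (278217/889515) -> (889515/278217): both odd, 278217 mod 4 = 1, 889515 mod 4 = 3, so the flip contributes +1; sign now +1
(889515/278217): 889515 mod 278217 = 54864, so (889515/278217) = (54864/278217)
factor out 2^4: 54864 = 2^4·3429; with 278217 mod 8 = 1, (2/278217) = +1; sign now +1; continue with (3429/278217)
flip (3429/278217) -> (278217/3429): both odd, 3429 mod 4 = 1, 278217 mod 4 = 1, so the flip contributes +1; sign now +1
(278217/3429): 278217 mod 3429 = 468, so (278217/3429) = (468/3429)
factor out 2^2: 468 = 2^2·117; with 3429 mod 8 = 5, (2/3429) = -1; sign now +1; continue with (117/3429)
flip (117/3429) -> (3429/117): both odd, 117 mod 4 = 1, 3429 mod 4 = 1, so the flip contributes +1; sign now +1
(3429/117): 3429 mod 117 = 36, so (3429/117) = (36/117)
factor out 2^2: 36 = 2^2·9; with 117 mod 8 = 5, (2/117) = -1; sign now +1; continue with (9/117)
flip (9/117) -> (117/9): both odd, 9 mod 4 = 1, 117 mod 4 = 1, so the flip contributes +1; sign now +1
(117/9): 117 mod 9 = 0, so (117/9) = (0/9)
reached (0/9); gcd(a, n) > 1, so (0/9) = 0 and the symbol is 0

0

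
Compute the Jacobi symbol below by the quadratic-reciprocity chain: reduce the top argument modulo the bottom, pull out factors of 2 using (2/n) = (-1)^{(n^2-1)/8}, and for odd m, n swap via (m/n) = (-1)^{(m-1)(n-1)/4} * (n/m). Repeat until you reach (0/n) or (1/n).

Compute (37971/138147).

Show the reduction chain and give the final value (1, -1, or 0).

0

flip (37971/138147) -> (138147/37971): both odd, 37971 mod 4 = 3, 138147 mod 4 = 3, so the flip contributes -1; sign now -1
(138147/37971): 138147 mod 37971 = 24234, so (138147/37971) = (24234/37971)
factor out 2^1: 24234 = 2^1·12117; with 37971 mod 8 = 3, (2/37971) = -1; sign now +1; continue with (12117/37971)
flip (12117/37971) -> (37971/12117): both odd, 12117 mod 4 = 1, 37971 mod 4 = 3, so the flip contributes +1; sign now +1
(37971/12117): 37971 mod 12117 = 1620, so (37971/12117) = (1620/12117)
factor out 2^2: 1620 = 2^2·405; with 12117 mod 8 = 5, (2/12117) = -1; sign now +1; continue with (405/12117)
flip (405/12117) -> (12117/405): both odd, 405 mod 4 = 1, 12117 mod 4 = 1, so the flip contributes +1; sign now +1
(12117/405): 12117 mod 405 = 372, so (12117/405) = (372/405)
factor out 2^2: 372 = 2^2·93; with 405 mod 8 = 5, (2/405) = -1; sign now +1; continue with (93/405)
flip (93/405) -> (405/93): both odd, 93 mod 4 = 1, 405 mod 4 = 1, so the flip contributes +1; sign now +1
(405/93): 405 mod 93 = 33, so (405/93) = (33/93)
flip (33/93) -> (93/33): both odd, 33 mod 4 = 1, 93 mod 4 = 1, so the flip contributes +1; sign now +1
(93/33): 93 mod 33 = 27, so (93/33) = (27/33)
flip (27/33) -> (33/27): both odd, 27 mod 4 = 3, 33 mod 4 = 1, so the flip contributes +1; sign now +1
(33/27): 33 mod 27 = 6, so (33/27) = (6/27)
factor out 2^1: 6 = 2^1·3; with 27 mod 8 = 3, (2/27) = -1; sign now -1; continue with (3/27)
flip (3/27) -> (27/3): both odd, 3 mod 4 = 3, 27 mod 4 = 3, so the flip contributes -1; sign now +1
(27/3): 27 mod 3 = 0, so (27/3) = (0/3)
reached (0/3); gcd(a, n) > 1, so (0/3) = 0 and the symbol is 0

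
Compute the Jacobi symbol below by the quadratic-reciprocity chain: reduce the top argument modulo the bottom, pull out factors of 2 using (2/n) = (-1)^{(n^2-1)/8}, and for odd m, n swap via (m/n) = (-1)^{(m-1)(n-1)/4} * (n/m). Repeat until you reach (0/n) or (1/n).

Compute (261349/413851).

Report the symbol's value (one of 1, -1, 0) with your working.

1

flip (261349/413851) -> (413851/261349): both odd, 261349 mod 4 = 1, 413851 mod 4 = 3, so the flip contributes +1; sign now +1
(413851/261349): 413851 mod 261349 = 152502, so (413851/261349) = (152502/261349)
factor out 2^1: 152502 = 2^1·76251; with 261349 mod 8 = 5, (2/261349) = -1; sign now -1; continue with (76251/261349)
flip (76251/261349) -> (261349/76251): both odd, 76251 mod 4 = 3, 261349 mod 4 = 1, so the flip contributes +1; sign now -1
(261349/76251): 261349 mod 76251 = 32596, so (261349/76251) = (32596/76251)
factor out 2^2: 32596 = 2^2·8149; with 76251 mod 8 = 3, (2/76251) = -1; sign now -1; continue with (8149/76251)
flip (8149/76251) -> (76251/8149): both odd, 8149 mod 4 = 1, 76251 mod 4 = 3, so the flip contributes +1; sign now -1
(76251/8149): 76251 mod 8149 = 2910, so (76251/8149) = (2910/8149)
factor out 2^1: 2910 = 2^1·1455; with 8149 mod 8 = 5, (2/8149) = -1; sign now +1; continue with (1455/8149)
flip (1455/8149) -> (8149/1455): both odd, 1455 mod 4 = 3, 8149 mod 4 = 1, so the flip contributes +1; sign now +1
(8149/1455): 8149 mod 1455 = 874, so (8149/1455) = (874/1455)
factor out 2^1: 874 = 2^1·437; with 1455 mod 8 = 7, (2/1455) = +1; sign now +1; continue with (437/1455)
flip (437/1455) -> (1455/437): both odd, 437 mod 4 = 1, 1455 mod 4 = 3, so the flip contributes +1; sign now +1
(1455/437): 1455 mod 437 = 144, so (1455/437) = (144/437)
factor out 2^4: 144 = 2^4·9; with 437 mod 8 = 5, (2/437) = -1; sign now +1; continue with (9/437)
flip (9/437) -> (437/9): both odd, 9 mod 4 = 1, 437 mod 4 = 1, so the flip contributes +1; sign now +1
(437/9): 437 mod 9 = 5, so (437/9) = (5/9)
flip (5/9) -> (9/5): both odd, 5 mod 4 = 1, 9 mod 4 = 1, so the flip contributes +1; sign now +1
(9/5): 9 mod 5 = 4, so (9/5) = (4/5)
factor out 2^2: 4 = 2^2·1; with 5 mod 8 = 5, (2/5) = -1; sign now +1; continue with (1/5)
reached (1/5) = 1, so the symbol is +1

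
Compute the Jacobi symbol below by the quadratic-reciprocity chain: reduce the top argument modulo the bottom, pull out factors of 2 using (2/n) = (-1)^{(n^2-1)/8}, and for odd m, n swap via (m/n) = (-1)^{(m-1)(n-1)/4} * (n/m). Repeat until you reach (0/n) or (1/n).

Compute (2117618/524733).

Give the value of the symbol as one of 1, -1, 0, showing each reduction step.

(2117618/524733): 2117618 mod 524733 = 18686, so (2117618/524733) = (18686/524733)
factor out 2^1: 18686 = 2^1·9343; with 524733 mod 8 = 5, (2/524733) = -1; sign now -1; continue with (9343/524733)
flip (9343/524733) -> (524733/9343): both odd, 9343 mod 4 = 3, 524733 mod 4 = 1, so the flip contributes +1; sign now -1
(524733/9343): 524733 mod 9343 = 1525, so (524733/9343) = (1525/9343)
flip (1525/9343) -> (9343/1525): both odd, 1525 mod 4 = 1, 9343 mod 4 = 3, so the flip contributes +1; sign now -1
(9343/1525): 9343 mod 1525 = 193, so (9343/1525) = (193/1525)
flip (193/1525) -> (1525/193): both odd, 193 mod 4 = 1, 1525 mod 4 = 1, so the flip contributes +1; sign now -1
(1525/193): 1525 mod 193 = 174, so (1525/193) = (174/193)
factor out 2^1: 174 = 2^1·87; with 193 mod 8 = 1, (2/193) = +1; sign now -1; continue with (87/193)
flip (87/193) -> (193/87): both odd, 87 mod 4 = 3, 193 mod 4 = 1, so the flip contributes +1; sign now -1
(193/87): 193 mod 87 = 19, so (193/87) = (19/87)
flip (19/87) -> (87/19): both odd, 19 mod 4 = 3, 87 mod 4 = 3, so the flip contributes -1; sign now +1
(87/19): 87 mod 19 = 11, so (87/19) = (11/19)
flip (11/19) -> (19/11): both odd, 11 mod 4 = 3, 19 mod 4 = 3, so the flip contributes -1; sign now -1
(19/11): 19 mod 11 = 8, so (19/11) = (8/11)
factor out 2^3: 8 = 2^3·1; with 11 mod 8 = 3, (2/11) = -1; sign now +1; continue with (1/11)
reached (1/11) = 1, so the symbol is +1

1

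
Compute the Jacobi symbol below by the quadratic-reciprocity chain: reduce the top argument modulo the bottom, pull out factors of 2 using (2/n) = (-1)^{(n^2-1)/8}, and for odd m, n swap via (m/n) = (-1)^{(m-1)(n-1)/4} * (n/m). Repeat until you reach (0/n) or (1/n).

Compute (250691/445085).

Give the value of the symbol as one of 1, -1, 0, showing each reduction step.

1

flip (250691/445085) -> (445085/250691): both odd, 250691 mod 4 = 3, 445085 mod 4 = 1, so the flip contributes +1; sign now +1
(445085/250691): 445085 mod 250691 = 194394, so (445085/250691) = (194394/250691)
factor out 2^1: 194394 = 2^1·97197; with 250691 mod 8 = 3, (2/250691) = -1; sign now -1; continue with (97197/250691)
flip (97197/250691) -> (250691/97197): both odd, 97197 mod 4 = 1, 250691 mod 4 = 3, so the flip contributes +1; sign now -1
(250691/97197): 250691 mod 97197 = 56297, so (250691/97197) = (56297/97197)
flip (56297/97197) -> (97197/56297): both odd, 56297 mod 4 = 1, 97197 mod 4 = 1, so the flip contributes +1; sign now -1
(97197/56297): 97197 mod 56297 = 40900, so (97197/56297) = (40900/56297)
factor out 2^2: 40900 = 2^2·10225; with 56297 mod 8 = 1, (2/56297) = +1; sign now -1; continue with (10225/56297)
flip (10225/56297) -> (56297/10225): both odd, 10225 mod 4 = 1, 56297 mod 4 = 1, so the flip contributes +1; sign now -1
(56297/10225): 56297 mod 10225 = 5172, so (56297/10225) = (5172/10225)
factor out 2^2: 5172 = 2^2·1293; with 10225 mod 8 = 1, (2/10225) = +1; sign now -1; continue with (1293/10225)
flip (1293/10225) -> (10225/1293): both odd, 1293 mod 4 = 1, 10225 mod 4 = 1, so the flip contributes +1; sign now -1
(10225/1293): 10225 mod 1293 = 1174, so (10225/1293) = (1174/1293)
factor out 2^1: 1174 = 2^1·587; with 1293 mod 8 = 5, (2/1293) = -1; sign now +1; continue with (587/1293)
flip (587/1293) -> (1293/587): both odd, 587 mod 4 = 3, 1293 mod 4 = 1, so the flip contributes +1; sign now +1
(1293/587): 1293 mod 587 = 119, so (1293/587) = (119/587)
flip (119/587) -> (587/119): both odd, 119 mod 4 = 3, 587 mod 4 = 3, so the flip contributes -1; sign now -1
(587/119): 587 mod 119 = 111, so (587/119) = (111/119)
flip (111/119) -> (119/111): both odd, 111 mod 4 = 3, 119 mod 4 = 3, so the flip contributes -1; sign now +1
(119/111): 119 mod 111 = 8, so (119/111) = (8/111)
factor out 2^3: 8 = 2^3·1; with 111 mod 8 = 7, (2/111) = +1; sign now +1; continue with (1/111)
reached (1/111) = 1, so the symbol is +1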